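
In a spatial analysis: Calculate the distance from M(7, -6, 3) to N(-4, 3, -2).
d = √[(-11)² + (9)² + (-5)²] = √227 = 15.07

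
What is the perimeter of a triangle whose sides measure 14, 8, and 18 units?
Perimeter = sum of all sides
Perimeter = 14 + 8 + 18
Perimeter = 40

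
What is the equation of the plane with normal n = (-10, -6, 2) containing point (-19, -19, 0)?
d = n·P = (-10)(-19) + (-6)(-19) + (2)(0) = 304
Plane: -10x - 6y + 2z = 304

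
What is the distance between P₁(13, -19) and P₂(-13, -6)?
Using the distance formula: d = sqrt((x₂-x₁)² + (y₂-y₁)²)
dx = (-13) - 13 = -26
dy = (-6) - (-19) = 13
d = sqrt((-26)² + 13²) = sqrt(676 + 169) = sqrt(845) = 29.07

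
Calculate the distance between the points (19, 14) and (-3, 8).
Using the distance formula: d = sqrt((x₂-x₁)² + (y₂-y₁)²)
dx = (-3) - 19 = -22
dy = 8 - 14 = -6
d = sqrt((-22)² + (-6)²) = sqrt(484 + 36) = sqrt(520) = 22.80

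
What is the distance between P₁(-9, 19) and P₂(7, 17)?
Using the distance formula: d = sqrt((x₂-x₁)² + (y₂-y₁)²)
dx = 7 - (-9) = 16
dy = 17 - 19 = -2
d = sqrt(16² + (-2)²) = sqrt(256 + 4) = sqrt(260) = 16.12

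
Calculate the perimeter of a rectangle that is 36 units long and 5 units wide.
Perimeter = 2 * (length + width)
Perimeter = 2 * (36 + 5)
Perimeter = 2 * 41
Perimeter = 82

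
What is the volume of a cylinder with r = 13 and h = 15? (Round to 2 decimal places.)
Volume = pi * r² * h
Volume = pi * 13² * 15
Volume = pi * 169 * 15
Volume = pi * 2535
Volume = 7963.94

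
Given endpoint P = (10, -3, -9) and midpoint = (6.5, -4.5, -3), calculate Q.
Q = (2×6.5 - 10, 2×(-4.5) - (-3), 2×(-3) - (-9)) = (3, -6, 3)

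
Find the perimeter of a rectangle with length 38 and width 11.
Perimeter = 2 * (length + width)
Perimeter = 2 * (38 + 11)
Perimeter = 2 * 49
Perimeter = 98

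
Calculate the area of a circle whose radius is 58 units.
Area = pi * r²
Area = pi * 58²
Area = pi * 3364
Area = 10568.32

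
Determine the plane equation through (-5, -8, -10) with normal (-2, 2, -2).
d = n·P = (-2)(-5) + (2)(-8) + (-2)(-10) = 14
Plane: -2x + 2y - 2z = 14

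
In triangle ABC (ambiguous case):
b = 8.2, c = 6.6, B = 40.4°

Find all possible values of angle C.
sin(C)/c = sin(B)/b  →  sin(C) = c·sin(B)/b = 6.6·sin(40.4°)/8.2 = 0.521657
C₁ = arcsin(0.521657) = 31.44°,  C₂ = 180° - C₁ = 148.56°
Check C₂: A = 180° - 40.4° - 148.56° = -8.96° ≤ 0, rejected
C = 31.44° (one solution)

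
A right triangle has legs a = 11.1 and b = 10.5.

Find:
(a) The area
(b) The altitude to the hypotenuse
(a) Area = ½ab = ½·11.1·10.5 = 58.275
(b) Hypotenuse c = √(11.1² + 10.5²) = √233.46 = 15.2794
    Area = ½·c·h_c  →  h_c = 2·Area/c = 2·58.275/15.2794 = 7.628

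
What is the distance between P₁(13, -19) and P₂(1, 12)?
Using the distance formula: d = sqrt((x₂-x₁)² + (y₂-y₁)²)
dx = 1 - 13 = -12
dy = 12 - (-19) = 31
d = sqrt((-12)² + 31²) = sqrt(144 + 961) = sqrt(1105) = 33.24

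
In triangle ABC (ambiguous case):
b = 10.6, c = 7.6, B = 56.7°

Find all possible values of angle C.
sin(C)/c = sin(B)/b  →  sin(C) = c·sin(B)/b = 7.6·sin(56.7°)/10.6 = 0.599258
C₁ = arcsin(0.599258) = 36.82°,  C₂ = 180° - C₁ = 143.18°
Check C₂: A = 180° - 56.7° - 143.18° = -19.88° ≤ 0, rejected
C = 36.82° (one solution)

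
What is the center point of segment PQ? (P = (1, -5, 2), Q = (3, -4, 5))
Midpoint = ((1+3)/2, (-5-4)/2, (2+5)/2) = (2, -4.5, 3.5)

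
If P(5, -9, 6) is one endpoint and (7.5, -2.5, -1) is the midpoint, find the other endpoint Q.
Q = (2×7.5 - 5, 2×(-2.5) - (-9), 2×(-1) - 6) = (10, 4, -8)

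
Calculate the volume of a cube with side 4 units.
Volume = s³
Volume = 4³
Volume = 64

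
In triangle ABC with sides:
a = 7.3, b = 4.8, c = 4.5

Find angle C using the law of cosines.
cos(C) = (a² + b² - c²)/(2ab)
cos(C) = (7.3² + 4.8² - 4.5²)/(2·7.3·4.8) = 56.08/70.08 = 0.800228
C = arccos(0.800228) = 36.85°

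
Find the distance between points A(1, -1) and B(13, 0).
Using the distance formula: d = sqrt((x₂-x₁)² + (y₂-y₁)²)
dx = 13 - 1 = 12
dy = 0 - (-1) = 1
d = sqrt(12² + 1²) = sqrt(144 + 1) = sqrt(145) = 12.04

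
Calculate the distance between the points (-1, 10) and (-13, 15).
Using the distance formula: d = sqrt((x₂-x₁)² + (y₂-y₁)²)
dx = (-13) - (-1) = -12
dy = 15 - 10 = 5
d = sqrt((-12)² + 5²) = sqrt(144 + 25) = sqrt(169) = 13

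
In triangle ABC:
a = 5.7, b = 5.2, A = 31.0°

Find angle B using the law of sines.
sin(B)/b = sin(A)/a
sin(B) = b·sin(A)/a = 5.2·sin(31.0°)/5.7 = 0.469859
B = arcsin(0.469859) = 28.03°  (b ≤ a, so B ≤ A and the acute solution is unique)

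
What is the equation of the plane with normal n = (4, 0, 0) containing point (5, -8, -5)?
d = n·P = (4)(5) + (0)(-8) + (0)(-5) = 20
Plane: 4x = 20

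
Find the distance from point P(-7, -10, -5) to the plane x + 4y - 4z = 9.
d = |1(-7) + 4(-10) + (-4)(-5) - (9)| / √(1² + 4² + (-4)²) = 36/√33 = 6.267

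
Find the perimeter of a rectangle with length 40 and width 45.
Perimeter = 2 * (length + width)
Perimeter = 2 * (40 + 45)
Perimeter = 2 * 85
Perimeter = 170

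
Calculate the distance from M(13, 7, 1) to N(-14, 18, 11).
d = √[(-27)² + (11)² + (10)²] = √950 = 30.82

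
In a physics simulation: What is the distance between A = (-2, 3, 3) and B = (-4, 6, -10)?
d = √[(-2)² + (3)² + (-13)²] = √182 = 13.49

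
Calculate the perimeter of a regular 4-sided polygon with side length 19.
Perimeter = number of sides * side length
Perimeter = 4 * 19
Perimeter = 76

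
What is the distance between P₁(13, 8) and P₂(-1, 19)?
Using the distance formula: d = sqrt((x₂-x₁)² + (y₂-y₁)²)
dx = (-1) - 13 = -14
dy = 19 - 8 = 11
d = sqrt((-14)² + 11²) = sqrt(196 + 121) = sqrt(317) = 17.80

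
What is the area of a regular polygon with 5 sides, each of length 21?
For a regular 5-gon with side length s = 21:
Apothem a = s / (2*tan(pi/5)) = 21 / (2*tan(pi/5)) ≈ 14.452
Perimeter P = 5 * 21 = 105
Area = (1/2) * P * a = (1/2) * 105 * 14.452 = 758.73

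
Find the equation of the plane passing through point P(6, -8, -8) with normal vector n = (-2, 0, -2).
d = n·P = (-2)(6) + (0)(-8) + (-2)(-8) = 4
Plane: -2x - 2z = 4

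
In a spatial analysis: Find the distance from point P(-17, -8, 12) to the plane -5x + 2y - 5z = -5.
d = |(-5)(-17) + 2(-8) + (-5)(12) - (-5)| / √((-5)² + 2² + (-5)²) = 14/√54 = 1.905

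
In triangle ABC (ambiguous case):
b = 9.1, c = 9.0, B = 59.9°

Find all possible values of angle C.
sin(C)/c = sin(B)/b  →  sin(C) = c·sin(B)/b = 9.0·sin(59.9°)/9.1 = 0.855644
C₁ = arcsin(0.855644) = 58.83°,  C₂ = 180° - C₁ = 121.17°
Check C₂: A = 180° - 59.9° - 121.17° = -1.07° ≤ 0, rejected
C = 58.83° (one solution)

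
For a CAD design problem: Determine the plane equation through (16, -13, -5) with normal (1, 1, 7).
d = n·P = (1)(16) + (1)(-13) + (7)(-5) = -32
Plane: x + y + 7z = -32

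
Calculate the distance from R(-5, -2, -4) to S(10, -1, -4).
d = √[(15)² + (1)² + (0)²] = √226 = 15.03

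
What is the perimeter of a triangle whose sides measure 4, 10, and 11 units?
Perimeter = sum of all sides
Perimeter = 4 + 10 + 11
Perimeter = 25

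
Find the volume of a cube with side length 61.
Volume = s³
Volume = 61³
Volume = 226981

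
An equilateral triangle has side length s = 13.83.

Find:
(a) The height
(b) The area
(a) Height h = s·√3/2 = 13.83·√3/2 = 11.98
(b) Area = (√3/4)·s² = (√3/4)·13.83² = (√3/4)·191.269 = 82.82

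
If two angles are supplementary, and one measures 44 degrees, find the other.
Supplementary angles sum to 180 degrees.
Other angle = 180 - 44
Other angle = 136 degrees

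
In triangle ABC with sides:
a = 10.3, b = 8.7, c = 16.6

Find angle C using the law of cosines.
cos(C) = (a² + b² - c²)/(2ab)
cos(C) = (10.3² + 8.7² - 16.6²)/(2·10.3·8.7) = -93.78/179.22 = -0.523267
C = arccos(-0.523267) = 121.6°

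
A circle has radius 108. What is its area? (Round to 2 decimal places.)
Area = pi * r²
Area = pi * 108²
Area = pi * 11664
Area = 36643.54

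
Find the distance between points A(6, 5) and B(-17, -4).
Using the distance formula: d = sqrt((x₂-x₁)² + (y₂-y₁)²)
dx = (-17) - 6 = -23
dy = (-4) - 5 = -9
d = sqrt((-23)² + (-9)²) = sqrt(529 + 81) = sqrt(610) = 24.70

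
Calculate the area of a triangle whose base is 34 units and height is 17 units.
Area = (1/2) * base * height
Area = (1/2) * 34 * 17
Area = 289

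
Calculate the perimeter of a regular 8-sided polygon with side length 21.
Perimeter = number of sides * side length
Perimeter = 8 * 21
Perimeter = 168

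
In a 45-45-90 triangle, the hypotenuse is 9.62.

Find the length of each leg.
In a 45-45-90 triangle, hypotenuse = leg·√2  →  leg = hypotenuse/√2
leg = 9.62/√2 = 6.802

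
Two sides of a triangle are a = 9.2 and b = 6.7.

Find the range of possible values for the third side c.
By the triangle inequality: |a - b| < c < a + b
|9.2 - 6.7| < c < 9.2 + 6.7
2.5 < c < 15.9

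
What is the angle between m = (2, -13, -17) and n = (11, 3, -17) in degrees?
m·n = 272, |m|² = 462, |n|² = 419
cos θ = 272/√193578 ≈ 0.6182
θ ≈ 51.81°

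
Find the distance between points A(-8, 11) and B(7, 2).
Using the distance formula: d = sqrt((x₂-x₁)² + (y₂-y₁)²)
dx = 7 - (-8) = 15
dy = 2 - 11 = -9
d = sqrt(15² + (-9)²) = sqrt(225 + 81) = sqrt(306) = 17.49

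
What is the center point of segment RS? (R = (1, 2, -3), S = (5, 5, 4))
Midpoint = ((1+5)/2, (2+5)/2, (-3+4)/2) = (3, 3.5, 0.5)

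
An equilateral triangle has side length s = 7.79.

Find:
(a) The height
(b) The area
(a) Height h = s·√3/2 = 7.79·√3/2 = 6.746
(b) Area = (√3/4)·s² = (√3/4)·7.79² = (√3/4)·60.6841 = 26.28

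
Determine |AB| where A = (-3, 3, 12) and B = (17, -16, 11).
d = √[(20)² + (-19)² + (-1)²] = √762 = 27.6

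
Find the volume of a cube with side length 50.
Volume = s³
Volume = 50³
Volume = 125000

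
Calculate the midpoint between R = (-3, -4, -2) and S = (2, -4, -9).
Midpoint = ((-3+2)/2, (-4-4)/2, (-2-9)/2) = (-0.5, -4, -5.5)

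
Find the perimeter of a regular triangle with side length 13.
Perimeter = number of sides * side length
Perimeter = 3 * 13
Perimeter = 39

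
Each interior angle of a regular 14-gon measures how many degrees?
Interior angle of a regular n-gon = (n-2)*180/n
Interior angle = (14-2)*180/14
Interior angle = 12*180/14
Interior angle = 2160/14
Interior angle = 154.29 degrees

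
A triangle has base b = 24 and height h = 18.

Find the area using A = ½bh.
A = ½·24·18 = 216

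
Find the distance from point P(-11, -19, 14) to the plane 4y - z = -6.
d = |0(-11) + 4(-19) + (-1)(14) - (-6)| / √(0² + 4² + (-1)²) = 84/√17 = 20.37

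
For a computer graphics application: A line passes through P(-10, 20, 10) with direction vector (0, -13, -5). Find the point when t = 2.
P(2) = (-10 + 0(2), 20 + (-13)(2), 10 + (-5)(2)) = (-10, -6, 0)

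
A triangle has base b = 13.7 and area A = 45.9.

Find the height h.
A = ½bh  →  h = 2A/b
h = 2·45.9/13.7 = 6.701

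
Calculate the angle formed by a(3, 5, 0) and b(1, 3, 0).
a·b = 18, |a|² = 34, |b|² = 10
cos θ = 18/√340 ≈ 0.9762
θ ≈ 12.53°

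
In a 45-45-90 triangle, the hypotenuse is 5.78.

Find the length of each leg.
In a 45-45-90 triangle, hypotenuse = leg·√2  →  leg = hypotenuse/√2
leg = 5.78/√2 = 4.087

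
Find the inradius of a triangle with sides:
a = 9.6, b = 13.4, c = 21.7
s = (a+b+c)/2 = (9.6+13.4+21.7)/2 = 22.35
Area = √(s(s-a)(s-b)(s-c)) = √(22.35·12.75·8.95·0.65) = 40.7157
r = Area/s = 40.7157/22.35 = 1.822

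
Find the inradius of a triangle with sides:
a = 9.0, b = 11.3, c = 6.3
s = (a+b+c)/2 = (9.0+11.3+6.3)/2 = 13.3
Area = √(s(s-a)(s-b)(s-c)) = √(13.3·4.3·2·7) = 28.2959
r = Area/s = 28.2959/13.3 = 2.128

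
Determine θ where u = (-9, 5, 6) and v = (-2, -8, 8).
u·v = 26, |u|² = 142, |v|² = 132
cos θ = 26/√18744 ≈ 0.1899
θ ≈ 79.05°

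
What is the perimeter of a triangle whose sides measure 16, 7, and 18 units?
Perimeter = sum of all sides
Perimeter = 16 + 7 + 18
Perimeter = 41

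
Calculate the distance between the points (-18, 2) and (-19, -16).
Using the distance formula: d = sqrt((x₂-x₁)² + (y₂-y₁)²)
dx = (-19) - (-18) = -1
dy = (-16) - 2 = -18
d = sqrt((-1)² + (-18)²) = sqrt(1 + 324) = sqrt(325) = 18.03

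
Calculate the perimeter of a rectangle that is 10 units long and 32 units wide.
Perimeter = 2 * (length + width)
Perimeter = 2 * (10 + 32)
Perimeter = 2 * 42
Perimeter = 84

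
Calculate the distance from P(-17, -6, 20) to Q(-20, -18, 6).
d = √[(-3)² + (-12)² + (-14)²] = √349 = 18.68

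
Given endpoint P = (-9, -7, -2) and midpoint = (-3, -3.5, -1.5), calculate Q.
Q = (2×(-3) - (-9), 2×(-3.5) - (-7), 2×(-1.5) - (-2)) = (3, 0, -1)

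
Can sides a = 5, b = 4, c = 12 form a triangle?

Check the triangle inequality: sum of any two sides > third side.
No: 5 + 4 = 9 is not > 12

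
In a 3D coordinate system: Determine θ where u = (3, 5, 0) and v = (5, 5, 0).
u·v = 40, |u|² = 34, |v|² = 50
cos θ = 40/√1700 ≈ 0.9701
θ ≈ 14.04°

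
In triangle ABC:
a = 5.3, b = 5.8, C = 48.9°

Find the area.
Using A = ½ab·sin(C):
A = ½·5.3·5.8·sin(48.9°) = ½·30.74·0.753563 = 11.58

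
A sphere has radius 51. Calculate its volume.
Volume = (4/3) * pi * r³
Volume = (4/3) * pi * 51³
Volume = (4/3) * pi * 132651
Volume = 555647.21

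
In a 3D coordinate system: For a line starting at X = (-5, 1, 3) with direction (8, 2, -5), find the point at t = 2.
P(2) = (-5 + 8(2), 1 + 2(2), 3 + (-5)(2)) = (11, 5, -7)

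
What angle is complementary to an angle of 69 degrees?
Complementary angles sum to 90 degrees.
Other angle = 90 - 69
Other angle = 21 degrees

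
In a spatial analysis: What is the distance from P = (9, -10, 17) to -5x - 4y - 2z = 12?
d = |(-5)(9) + (-4)(-10) + (-2)(17) - (12)| / √((-5)² + (-4)² + (-2)²) = 51/√45 = 7.603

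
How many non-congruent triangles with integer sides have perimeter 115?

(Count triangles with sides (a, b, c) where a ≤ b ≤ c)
With a ≤ b ≤ c and a + b + c = 115, the triangle inequality a + b > c gives c < 115/2, so c ≤ 57.
Iterate a from 1 to ⌊p/3⌋ = 38; for each a, b ranges from a to ⌊(p−a)/2⌋ with c = p − a − b, keeping only c ≥ b.
Triples: (1, 57, 57), (2, 56, 57), (3, 55, 57), …
Count = 290 triangles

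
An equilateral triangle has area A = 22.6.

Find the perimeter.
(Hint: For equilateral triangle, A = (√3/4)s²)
A = (√3/4)s²  →  s² = 4A/√3 = 4·22.6/√3 = 52.1925
s = 7.22444
Perimeter = 3s = 21.67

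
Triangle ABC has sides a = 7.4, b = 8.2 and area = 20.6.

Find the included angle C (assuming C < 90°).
Area = ½ab·sin(C)  →  sin(C) = 2·Area/(ab)
sin(C) = 2·20.6/(7.4·8.2) = 0.678972
C = arcsin(0.678972) = 42.76°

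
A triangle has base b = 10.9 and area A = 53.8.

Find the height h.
A = ½bh  →  h = 2A/b
h = 2·53.8/10.9 = 9.872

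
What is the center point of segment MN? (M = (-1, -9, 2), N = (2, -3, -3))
Midpoint = ((-1+2)/2, (-9-3)/2, (2-3)/2) = (0.5, -6, -0.5)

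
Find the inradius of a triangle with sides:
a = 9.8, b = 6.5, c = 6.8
s = (a+b+c)/2 = (9.8+6.5+6.8)/2 = 11.55
Area = √(s(s-a)(s-b)(s-c)) = √(11.55·1.75·5.05·4.75) = 22.0192
r = Area/s = 22.0192/11.55 = 1.906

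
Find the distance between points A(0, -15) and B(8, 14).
Using the distance formula: d = sqrt((x₂-x₁)² + (y₂-y₁)²)
dx = 8 - 0 = 8
dy = 14 - (-15) = 29
d = sqrt(8² + 29²) = sqrt(64 + 841) = sqrt(905) = 30.08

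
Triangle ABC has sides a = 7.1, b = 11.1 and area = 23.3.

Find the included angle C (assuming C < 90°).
Area = ½ab·sin(C)  →  sin(C) = 2·Area/(ab)
sin(C) = 2·23.3/(7.1·11.1) = 0.591296
C = arcsin(0.591296) = 36.25°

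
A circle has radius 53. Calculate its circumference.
Circumference = 2 * pi * r
Circumference = 2 * pi * 53
Circumference = 333.01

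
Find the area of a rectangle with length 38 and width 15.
Area = length * width
Area = 38 * 15
Area = 570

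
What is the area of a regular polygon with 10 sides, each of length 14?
For a regular 10-gon with side length s = 14:
Apothem a = s / (2*tan(pi/10)) = 14 / (2*tan(pi/10)) ≈ 21.54378
Perimeter P = 10 * 14 = 140
Area = (1/2) * P * a = (1/2) * 140 * 21.54378 = 1508.06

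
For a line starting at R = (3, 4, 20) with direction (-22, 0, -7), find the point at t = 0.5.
P(0.5) = (3 + (-22)(0.5), 4 + 0(0.5), 20 + (-7)(0.5)) = (-8, 4, 16.5)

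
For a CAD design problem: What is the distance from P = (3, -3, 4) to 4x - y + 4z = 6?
d = |4(3) + (-1)(-3) + 4(4) - (6)| / √(4² + (-1)² + 4²) = 25/√33 = 4.352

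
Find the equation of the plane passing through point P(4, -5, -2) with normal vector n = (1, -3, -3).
d = n·P = (1)(4) + (-3)(-5) + (-3)(-2) = 25
Plane: x - 3y - 3z = 25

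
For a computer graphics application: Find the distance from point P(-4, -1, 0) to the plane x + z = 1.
d = |1(-4) + 0(-1) + 1(0) - (1)| / √(1² + 0² + 1²) = 5/√2 = 3.536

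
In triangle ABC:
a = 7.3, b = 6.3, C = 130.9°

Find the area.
Using A = ½ab·sin(C):
A = ½·7.3·6.3·sin(130.9°) = ½·45.99·0.755853 = 17.38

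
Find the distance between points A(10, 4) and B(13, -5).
Using the distance formula: d = sqrt((x₂-x₁)² + (y₂-y₁)²)
dx = 13 - 10 = 3
dy = (-5) - 4 = -9
d = sqrt(3² + (-9)²) = sqrt(9 + 81) = sqrt(90) = 9.49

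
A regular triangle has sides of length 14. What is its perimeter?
Perimeter = number of sides * side length
Perimeter = 3 * 14
Perimeter = 42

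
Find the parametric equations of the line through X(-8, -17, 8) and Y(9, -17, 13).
Direction vector d = Y - X = (17, 0, 5)
x = -8 + 17t, y = -17, z = 8 + 5t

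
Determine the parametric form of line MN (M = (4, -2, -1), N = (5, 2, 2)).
Direction vector d = N - M = (1, 4, 3)
x = 4 + t, y = -2 + 4t, z = -1 + 3t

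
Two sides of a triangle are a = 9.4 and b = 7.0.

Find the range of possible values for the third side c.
By the triangle inequality: |a - b| < c < a + b
|9.4 - 7.0| < c < 9.4 + 7.0
2.4 < c < 16.4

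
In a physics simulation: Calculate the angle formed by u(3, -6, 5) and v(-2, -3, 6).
u·v = 42, |u|² = 70, |v|² = 49
cos θ = 42/√3430 ≈ 0.7171
θ ≈ 44.18°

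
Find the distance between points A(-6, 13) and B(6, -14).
Using the distance formula: d = sqrt((x₂-x₁)² + (y₂-y₁)²)
dx = 6 - (-6) = 12
dy = (-14) - 13 = -27
d = sqrt(12² + (-27)²) = sqrt(144 + 729) = sqrt(873) = 29.55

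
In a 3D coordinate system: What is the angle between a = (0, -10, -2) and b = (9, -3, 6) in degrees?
a·b = 18, |a|² = 104, |b|² = 126
cos θ = 18/√13104 ≈ 0.1572
θ ≈ 80.95°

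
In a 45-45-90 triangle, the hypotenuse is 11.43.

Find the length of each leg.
In a 45-45-90 triangle, hypotenuse = leg·√2  →  leg = hypotenuse/√2
leg = 11.43/√2 = 8.082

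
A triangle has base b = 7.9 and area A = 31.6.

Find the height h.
A = ½bh  →  h = 2A/b
h = 2·31.6/7.9 = 8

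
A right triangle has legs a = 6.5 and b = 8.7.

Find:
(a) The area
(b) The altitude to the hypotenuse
(a) Area = ½ab = ½·6.5·8.7 = 28.275
(b) Hypotenuse c = √(6.5² + 8.7²) = √117.94 = 10.86
    Area = ½·c·h_c  →  h_c = 2·Area/c = 2·28.275/10.86 = 5.207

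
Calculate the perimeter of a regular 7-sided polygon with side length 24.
Perimeter = number of sides * side length
Perimeter = 7 * 24
Perimeter = 168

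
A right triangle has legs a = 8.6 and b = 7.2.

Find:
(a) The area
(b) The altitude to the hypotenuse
(a) Area = ½ab = ½·8.6·7.2 = 30.96
(b) Hypotenuse c = √(8.6² + 7.2²) = √125.8 = 11.2161
    Area = ½·c·h_c  →  h_c = 2·Area/c = 2·30.96/11.2161 = 5.521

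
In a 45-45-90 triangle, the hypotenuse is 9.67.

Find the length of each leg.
In a 45-45-90 triangle, hypotenuse = leg·√2  →  leg = hypotenuse/√2
leg = 9.67/√2 = 6.838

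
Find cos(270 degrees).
cos(270 degrees) = -0.0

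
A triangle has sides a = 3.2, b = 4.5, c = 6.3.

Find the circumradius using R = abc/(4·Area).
s = (a+b+c)/2 = 7
Area = √(s(s-a)(s-b)(s-c)) = √(7·3.8·2.5·0.7) = 6.82276
R = abc/(4·Area) = (3.2·4.5·6.3)/(4·6.82276) = 90.72/27.29104 = 3.324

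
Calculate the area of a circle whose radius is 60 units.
Area = pi * r²
Area = pi * 60²
Area = pi * 3600
Area = 11309.73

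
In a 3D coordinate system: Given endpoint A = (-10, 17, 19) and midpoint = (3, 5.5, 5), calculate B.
B = (2×3 - (-10), 2×5.5 - 17, 2×5 - 19) = (16, -6, -9)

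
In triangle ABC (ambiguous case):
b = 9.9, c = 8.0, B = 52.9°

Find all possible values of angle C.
sin(C)/c = sin(B)/b  →  sin(C) = c·sin(B)/b = 8.0·sin(52.9°)/9.9 = 0.644512
C₁ = arcsin(0.644512) = 40.13°,  C₂ = 180° - C₁ = 139.87°
Check C₂: A = 180° - 52.9° - 139.87° = -12.77° ≤ 0, rejected
C = 40.13° (one solution)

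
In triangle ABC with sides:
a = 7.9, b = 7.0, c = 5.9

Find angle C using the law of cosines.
cos(C) = (a² + b² - c²)/(2ab)
cos(C) = (7.9² + 7.0² - 5.9²)/(2·7.9·7.0) = 76.6/110.6 = 0.692586
C = arccos(0.692586) = 46.16°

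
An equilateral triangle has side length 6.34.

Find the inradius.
For an equilateral triangle, r = s/(2√3) where s is the side.
r = 6.34/(2√3) = 6.34/3.464102 = 1.83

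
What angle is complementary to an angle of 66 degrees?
Complementary angles sum to 90 degrees.
Other angle = 90 - 66
Other angle = 24 degrees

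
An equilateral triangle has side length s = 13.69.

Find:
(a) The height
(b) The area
(a) Height h = s·√3/2 = 13.69·√3/2 = 11.86
(b) Area = (√3/4)·s² = (√3/4)·13.69² = (√3/4)·187.416 = 81.15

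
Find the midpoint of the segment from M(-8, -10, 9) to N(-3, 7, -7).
Midpoint = ((-8-3)/2, (-10+7)/2, (9-7)/2) = (-5.5, -1.5, 1)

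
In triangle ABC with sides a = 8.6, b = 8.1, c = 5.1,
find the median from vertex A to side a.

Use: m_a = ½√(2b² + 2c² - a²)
m_a = ½√(2·8.1² + 2·5.1² - 8.6²)
m_a = ½√(131.22 + 52.02 - 73.96) = ½√109.28 = 5.227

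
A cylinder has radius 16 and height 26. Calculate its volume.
Volume = pi * r² * h
Volume = pi * 16² * 26
Volume = pi * 256 * 26
Volume = pi * 6656
Volume = 20910.44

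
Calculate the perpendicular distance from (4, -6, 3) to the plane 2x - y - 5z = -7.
d = |2(4) + (-1)(-6) + (-5)(3) - (-7)| / √(2² + (-1)² + (-5)²) = 6/√30 = 1.095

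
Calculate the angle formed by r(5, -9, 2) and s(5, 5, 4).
r·s = -12, |r|² = 110, |s|² = 66
cos θ = -12/√7260 ≈ -0.1408
θ ≈ 98.1°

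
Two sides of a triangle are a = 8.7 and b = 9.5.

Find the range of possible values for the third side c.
By the triangle inequality: |a - b| < c < a + b
|8.7 - 9.5| < c < 8.7 + 9.5
0.8 < c < 18.2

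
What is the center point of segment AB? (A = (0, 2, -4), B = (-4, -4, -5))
Midpoint = ((0-4)/2, (2-4)/2, (-4-5)/2) = (-2, -1, -4.5)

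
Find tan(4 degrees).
tan(4 degrees) = 0.0699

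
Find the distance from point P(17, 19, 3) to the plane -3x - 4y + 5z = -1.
d = |(-3)(17) + (-4)(19) + 5(3) - (-1)| / √((-3)² + (-4)² + 5²) = 111/√50 = 15.7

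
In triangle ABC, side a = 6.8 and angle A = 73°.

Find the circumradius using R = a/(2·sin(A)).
R = a/(2·sin(A)) = 6.8/(2·sin(73°))
R = 6.8/(2·0.956305) = 6.8/1.912610 = 3.555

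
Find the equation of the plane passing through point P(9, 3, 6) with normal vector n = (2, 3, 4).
d = n·P = (2)(9) + (3)(3) + (4)(6) = 51
Plane: 2x + 3y + 4z = 51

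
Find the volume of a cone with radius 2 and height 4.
Volume = (1/3) * pi * r² * h
Volume = (1/3) * pi * 2² * 4
Volume = (1/3) * pi * 4 * 4
Volume = (1/3) * pi * 16
Volume = 16.76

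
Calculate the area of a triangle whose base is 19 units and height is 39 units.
Area = (1/2) * base * height
Area = (1/2) * 19 * 39
Area = 370.50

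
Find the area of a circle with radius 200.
Area = pi * r²
Area = pi * 200²
Area = pi * 40000
Area = 125663.71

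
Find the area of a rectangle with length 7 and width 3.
Area = length * width
Area = 7 * 3
Area = 21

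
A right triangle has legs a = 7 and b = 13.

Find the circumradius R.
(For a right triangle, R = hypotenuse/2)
Hypotenuse c = √(7² + 13²) = √218 = 14.7648
R = c/2 = 7.382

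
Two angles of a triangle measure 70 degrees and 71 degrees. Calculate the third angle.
Sum of angles in a triangle = 180 degrees
Third angle = 180 - 70 - 71
Third angle = 39 degrees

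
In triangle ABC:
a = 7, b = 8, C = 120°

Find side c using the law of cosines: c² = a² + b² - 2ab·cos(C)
c² = 7² + 8² - 2·7·8·cos(120°)
c² = 49 + 64 - 112·-0.5000 = 169
c = √169 = 13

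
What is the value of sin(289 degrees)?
sin(289 degrees) = -0.9455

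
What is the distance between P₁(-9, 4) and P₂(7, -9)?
Using the distance formula: d = sqrt((x₂-x₁)² + (y₂-y₁)²)
dx = 7 - (-9) = 16
dy = (-9) - 4 = -13
d = sqrt(16² + (-13)²) = sqrt(256 + 169) = sqrt(425) = 20.62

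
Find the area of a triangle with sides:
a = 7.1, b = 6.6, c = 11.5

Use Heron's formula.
s = (a+b+c)/2 = (7.1+6.6+11.5)/2 = 12.6
A = √(s(s-a)(s-b)(s-c)) = √(12.6·5.5·6·1.1)
A = √457.38 = 21.39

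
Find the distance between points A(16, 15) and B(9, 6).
Using the distance formula: d = sqrt((x₂-x₁)² + (y₂-y₁)²)
dx = 9 - 16 = -7
dy = 6 - 15 = -9
d = sqrt((-7)² + (-9)²) = sqrt(49 + 81) = sqrt(130) = 11.40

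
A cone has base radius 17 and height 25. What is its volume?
Volume = (1/3) * pi * r² * h
Volume = (1/3) * pi * 17² * 25
Volume = (1/3) * pi * 289 * 25
Volume = (1/3) * pi * 7225
Volume = 7566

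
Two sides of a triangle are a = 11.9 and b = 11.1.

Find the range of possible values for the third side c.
By the triangle inequality: |a - b| < c < a + b
|11.9 - 11.1| < c < 11.9 + 11.1
0.8 < c < 23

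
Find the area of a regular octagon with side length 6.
For a regular 8-gon with side length s = 6:
Apothem a = s / (2*tan(pi/8)) = 6 / (2*tan(pi/8)) ≈ 7.2426
Perimeter P = 8 * 6 = 48
Area = (1/2) * P * a = (1/2) * 48 * 7.2426 = 173.82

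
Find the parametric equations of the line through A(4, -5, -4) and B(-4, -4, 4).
Direction vector d = B - A = (-8, 1, 8)
x = 4 - 8t, y = -5 + t, z = -4 + 8t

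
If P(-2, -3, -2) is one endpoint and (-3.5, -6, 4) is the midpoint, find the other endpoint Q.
Q = (2×(-3.5) - (-2), 2×(-6) - (-3), 2×4 - (-2)) = (-5, -9, 10)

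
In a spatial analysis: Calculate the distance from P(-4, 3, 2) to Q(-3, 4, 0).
d = √[(1)² + (1)² + (-2)²] = √6 = 2.449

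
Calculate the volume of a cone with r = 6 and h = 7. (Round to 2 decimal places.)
Volume = (1/3) * pi * r² * h
Volume = (1/3) * pi * 6² * 7
Volume = (1/3) * pi * 36 * 7
Volume = (1/3) * pi * 252
Volume = 263.89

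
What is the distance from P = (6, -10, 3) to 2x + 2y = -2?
d = |2(6) + 2(-10) + 0(3) - (-2)| / √(2² + 2² + 0²) = 6/√8 = 2.121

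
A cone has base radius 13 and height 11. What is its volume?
Volume = (1/3) * pi * r² * h
Volume = (1/3) * pi * 13² * 11
Volume = (1/3) * pi * 169 * 11
Volume = (1/3) * pi * 1859
Volume = 1946.74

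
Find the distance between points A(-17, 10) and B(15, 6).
Using the distance formula: d = sqrt((x₂-x₁)² + (y₂-y₁)²)
dx = 15 - (-17) = 32
dy = 6 - 10 = -4
d = sqrt(32² + (-4)²) = sqrt(1024 + 16) = sqrt(1040) = 32.25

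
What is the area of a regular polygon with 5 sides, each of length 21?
For a regular 5-gon with side length s = 21:
Apothem a = s / (2*tan(pi/5)) = 21 / (2*tan(pi/5)) ≈ 14.452
Perimeter P = 5 * 21 = 105
Area = (1/2) * P * a = (1/2) * 105 * 14.452 = 758.73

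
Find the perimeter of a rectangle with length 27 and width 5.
Perimeter = 2 * (length + width)
Perimeter = 2 * (27 + 5)
Perimeter = 2 * 32
Perimeter = 64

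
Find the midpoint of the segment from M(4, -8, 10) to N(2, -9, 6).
Midpoint = ((4+2)/2, (-8-9)/2, (10+6)/2) = (3, -8.5, 8)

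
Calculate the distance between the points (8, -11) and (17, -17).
Using the distance formula: d = sqrt((x₂-x₁)² + (y₂-y₁)²)
dx = 17 - 8 = 9
dy = (-17) - (-11) = -6
d = sqrt(9² + (-6)²) = sqrt(81 + 36) = sqrt(117) = 10.82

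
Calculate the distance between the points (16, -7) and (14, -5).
Using the distance formula: d = sqrt((x₂-x₁)² + (y₂-y₁)²)
dx = 14 - 16 = -2
dy = (-5) - (-7) = 2
d = sqrt((-2)² + 2²) = sqrt(4 + 4) = sqrt(8) = 2.83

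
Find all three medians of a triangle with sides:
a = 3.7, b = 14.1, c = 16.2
Using m_x = ½√(2y² + 2z² - x²):
m_a = ½√(2·14.1² + 2·16.2² - 3.7²) = ½√908.81 = 15.07
m_b = ½√(2·3.7² + 2·16.2² - 14.1²) = ½√353.45 = 9.4
m_c = ½√(2·3.7² + 2·14.1² - 16.2²) = ½√162.56 = 6.375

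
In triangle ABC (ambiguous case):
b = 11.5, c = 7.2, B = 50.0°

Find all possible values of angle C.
sin(C)/c = sin(B)/b  →  sin(C) = c·sin(B)/b = 7.2·sin(50.0°)/11.5 = 0.479610
C₁ = arcsin(0.479610) = 28.66°,  C₂ = 180° - C₁ = 151.34°
Check C₂: A = 180° - 50.0° - 151.34° = -21.34° ≤ 0, rejected
C = 28.66° (one solution)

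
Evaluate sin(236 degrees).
sin(236 degrees) = -0.829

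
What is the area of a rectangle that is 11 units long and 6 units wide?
Area = length * width
Area = 11 * 6
Area = 66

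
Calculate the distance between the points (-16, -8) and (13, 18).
Using the distance formula: d = sqrt((x₂-x₁)² + (y₂-y₁)²)
dx = 13 - (-16) = 29
dy = 18 - (-8) = 26
d = sqrt(29² + 26²) = sqrt(841 + 676) = sqrt(1517) = 38.95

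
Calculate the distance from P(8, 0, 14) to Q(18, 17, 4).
d = √[(10)² + (17)² + (-10)²] = √489 = 22.11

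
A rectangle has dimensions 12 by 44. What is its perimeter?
Perimeter = 2 * (length + width)
Perimeter = 2 * (12 + 44)
Perimeter = 2 * 56
Perimeter = 112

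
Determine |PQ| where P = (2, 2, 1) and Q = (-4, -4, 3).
d = √[(-6)² + (-6)² + (2)²] = √76 = 8.718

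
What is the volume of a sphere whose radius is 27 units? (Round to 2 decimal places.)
Volume = (4/3) * pi * r³
Volume = (4/3) * pi * 27³
Volume = (4/3) * pi * 19683
Volume = 82447.96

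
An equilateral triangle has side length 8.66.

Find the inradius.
For an equilateral triangle, r = s/(2√3) where s is the side.
r = 8.66/(2√3) = 8.66/3.464102 = 2.5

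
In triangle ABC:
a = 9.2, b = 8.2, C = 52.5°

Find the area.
Using A = ½ab·sin(C):
A = ½·9.2·8.2·sin(52.5°) = ½·75.44·0.793353 = 29.93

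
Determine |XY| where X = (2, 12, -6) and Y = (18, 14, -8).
d = √[(16)² + (2)² + (-2)²] = √264 = 16.25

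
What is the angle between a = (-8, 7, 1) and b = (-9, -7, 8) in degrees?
a·b = 31, |a|² = 114, |b|² = 194
cos θ = 31/√22116 ≈ 0.2085
θ ≈ 77.97°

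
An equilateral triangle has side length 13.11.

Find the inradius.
For an equilateral triangle, r = s/(2√3) where s is the side.
r = 13.11/(2√3) = 13.11/3.464102 = 3.785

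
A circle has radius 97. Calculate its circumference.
Circumference = 2 * pi * r
Circumference = 2 * pi * 97
Circumference = 609.47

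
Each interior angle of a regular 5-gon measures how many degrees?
Interior angle of a regular n-gon = (n-2)*180/n
Interior angle = (5-2)*180/5
Interior angle = 3*180/5
Interior angle = 540/5
Interior angle = 108 degrees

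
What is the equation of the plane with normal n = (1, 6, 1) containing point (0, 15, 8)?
d = n·P = (1)(0) + (6)(15) + (1)(8) = 98
Plane: x + 6y + z = 98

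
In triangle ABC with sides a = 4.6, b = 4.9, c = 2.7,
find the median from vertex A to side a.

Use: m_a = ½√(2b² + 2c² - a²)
m_a = ½√(2·4.9² + 2·2.7² - 4.6²)
m_a = ½√(48.02 + 14.58 - 21.16) = ½√41.44 = 3.219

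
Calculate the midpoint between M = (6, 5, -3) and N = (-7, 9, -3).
Midpoint = ((6-7)/2, (5+9)/2, (-3-3)/2) = (-0.5, 7, -3)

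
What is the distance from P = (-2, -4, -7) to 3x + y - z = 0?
d = |3(-2) + 1(-4) + (-1)(-7) - (0)| / √(3² + 1² + (-1)²) = 3/√11 = 0.9045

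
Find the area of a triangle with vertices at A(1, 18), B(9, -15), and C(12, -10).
Using the coordinate formula: Area = (1/2)|x₁(y₂-y₃) + x₂(y₃-y₁) + x₃(y₁-y₂)|
Area = (1/2)|1((-15)-(-10)) + 9((-10)-18) + 12(18-(-15))|
Area = (1/2)|1*(-5) + 9*(-28) + 12*33|
Area = (1/2)|(-5) + (-252) + 396|
Area = (1/2)*139 = 69.50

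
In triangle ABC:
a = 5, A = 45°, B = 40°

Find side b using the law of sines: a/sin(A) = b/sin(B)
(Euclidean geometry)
b = a·sin(B)/sin(A) = 5·sin(40°)/sin(45°)
b = 5·0.642788/0.707107 = 4.545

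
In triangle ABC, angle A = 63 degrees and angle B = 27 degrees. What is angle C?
Sum of angles in a triangle = 180 degrees
Third angle = 180 - 63 - 27
Third angle = 90 degrees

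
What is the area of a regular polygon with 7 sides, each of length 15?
For a regular 7-gon with side length s = 15:
Apothem a = s / (2*tan(pi/7)) = 15 / (2*tan(pi/7)) ≈ 15.5739
Perimeter P = 7 * 15 = 105
Area = (1/2) * P * a = (1/2) * 105 * 15.5739 = 817.63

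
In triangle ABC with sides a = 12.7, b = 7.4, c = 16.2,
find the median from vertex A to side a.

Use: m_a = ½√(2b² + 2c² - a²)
m_a = ½√(2·7.4² + 2·16.2² - 12.7²)
m_a = ½√(109.52 + 524.88 - 161.29) = ½√473.11 = 10.88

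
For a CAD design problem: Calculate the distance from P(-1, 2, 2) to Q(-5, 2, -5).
d = √[(-4)² + (0)² + (-7)²] = √65 = 8.062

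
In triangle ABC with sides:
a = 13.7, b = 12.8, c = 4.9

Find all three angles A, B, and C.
By the law of cosines:
cos(A) = (b² + c² - a²)/(2bc) = 0.001276  →  A = 89.93°
cos(B) = (a² + c² - b²)/(2ac) = 0.356473  →  B = 69.12°
cos(C) = (a² + b² - c²)/(2ab) = 0.933850  →  C = 20.96°
Check: A + B + C = 180.0° ✓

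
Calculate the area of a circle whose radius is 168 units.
Area = pi * r²
Area = pi * 168²
Area = pi * 28224
Area = 88668.31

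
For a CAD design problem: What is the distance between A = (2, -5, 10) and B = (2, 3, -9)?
d = √[(0)² + (8)² + (-19)²] = √425 = 20.62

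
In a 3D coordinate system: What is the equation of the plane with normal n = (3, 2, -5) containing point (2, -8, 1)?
d = n·P = (3)(2) + (2)(-8) + (-5)(1) = -15
Plane: 3x + 2y - 5z = -15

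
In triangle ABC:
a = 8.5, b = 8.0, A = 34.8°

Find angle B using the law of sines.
sin(B)/b = sin(A)/a
sin(B) = b·sin(A)/a = 8.0·sin(34.8°)/8.5 = 0.537142
B = arcsin(0.537142) = 32.49°  (b ≤ a, so B ≤ A and the acute solution is unique)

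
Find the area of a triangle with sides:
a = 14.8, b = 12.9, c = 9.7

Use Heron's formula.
s = (a+b+c)/2 = (14.8+12.9+9.7)/2 = 18.7
A = √(s(s-a)(s-b)(s-c)) = √(18.7·3.9·5.8·9)
A = √3806.95 = 61.7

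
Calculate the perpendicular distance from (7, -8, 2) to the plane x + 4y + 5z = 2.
d = |1(7) + 4(-8) + 5(2) - (2)| / √(1² + 4² + 5²) = 17/√42 = 2.623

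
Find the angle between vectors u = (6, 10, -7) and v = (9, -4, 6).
u·v = -28, |u|² = 185, |v|² = 133
cos θ = -28/√24605 ≈ -0.1785
θ ≈ 100.3°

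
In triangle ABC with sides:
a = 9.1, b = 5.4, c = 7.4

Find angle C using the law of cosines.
cos(C) = (a² + b² - c²)/(2ab)
cos(C) = (9.1² + 5.4² - 7.4²)/(2·9.1·5.4) = 57.21/98.28 = 0.582112
C = arccos(0.582112) = 54.4°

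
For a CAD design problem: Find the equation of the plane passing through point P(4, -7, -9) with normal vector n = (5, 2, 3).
d = n·P = (5)(4) + (2)(-7) + (3)(-9) = -21
Plane: 5x + 2y + 3z = -21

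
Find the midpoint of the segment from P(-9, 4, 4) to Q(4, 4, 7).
Midpoint = ((-9+4)/2, (4+4)/2, (4+7)/2) = (-2.5, 4, 5.5)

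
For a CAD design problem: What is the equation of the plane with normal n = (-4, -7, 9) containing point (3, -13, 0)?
d = n·P = (-4)(3) + (-7)(-13) + (9)(0) = 79
Plane: -4x - 7y + 9z = 79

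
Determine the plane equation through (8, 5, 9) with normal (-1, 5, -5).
d = n·P = (-1)(8) + (5)(5) + (-5)(9) = -28
Plane: -x + 5y - 5z = -28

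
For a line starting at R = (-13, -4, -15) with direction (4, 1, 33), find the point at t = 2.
P(2) = (-13 + 4(2), -4 + 1(2), -15 + 33(2)) = (-5, -2, 51)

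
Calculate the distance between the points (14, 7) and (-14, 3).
Using the distance formula: d = sqrt((x₂-x₁)² + (y₂-y₁)²)
dx = (-14) - 14 = -28
dy = 3 - 7 = -4
d = sqrt((-28)² + (-4)²) = sqrt(784 + 16) = sqrt(800) = 28.28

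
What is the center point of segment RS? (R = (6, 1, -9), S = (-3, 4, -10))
Midpoint = ((6-3)/2, (1+4)/2, (-9-10)/2) = (1.5, 2.5, -9.5)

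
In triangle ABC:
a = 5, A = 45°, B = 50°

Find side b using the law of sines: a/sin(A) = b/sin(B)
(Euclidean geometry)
b = a·sin(B)/sin(A) = 5·sin(50°)/sin(45°)
b = 5·0.766044/0.707107 = 5.417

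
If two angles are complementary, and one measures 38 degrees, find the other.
Complementary angles sum to 90 degrees.
Other angle = 90 - 38
Other angle = 52 degrees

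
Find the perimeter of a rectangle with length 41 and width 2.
Perimeter = 2 * (length + width)
Perimeter = 2 * (41 + 2)
Perimeter = 2 * 43
Perimeter = 86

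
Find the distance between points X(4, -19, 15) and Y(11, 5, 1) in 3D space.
d = √[(7)² + (24)² + (-14)²] = √821 = 28.65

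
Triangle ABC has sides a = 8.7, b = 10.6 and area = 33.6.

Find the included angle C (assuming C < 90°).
Area = ½ab·sin(C)  →  sin(C) = 2·Area/(ab)
sin(C) = 2·33.6/(8.7·10.6) = 0.728692
C = arcsin(0.728692) = 46.78°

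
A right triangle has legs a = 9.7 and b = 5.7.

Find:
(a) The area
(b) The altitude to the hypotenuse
(a) Area = ½ab = ½·9.7·5.7 = 27.645
(b) Hypotenuse c = √(9.7² + 5.7²) = √126.58 = 11.2508
    Area = ½·c·h_c  →  h_c = 2·Area/c = 2·27.645/11.2508 = 4.914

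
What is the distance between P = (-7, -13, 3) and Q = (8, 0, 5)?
d = √[(15)² + (13)² + (2)²] = √398 = 19.95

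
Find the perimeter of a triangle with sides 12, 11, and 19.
Perimeter = sum of all sides
Perimeter = 12 + 11 + 19
Perimeter = 42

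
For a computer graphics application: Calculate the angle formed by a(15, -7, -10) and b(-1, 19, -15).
a·b = 2, |a|² = 374, |b|² = 587
cos θ = 2/√219538 ≈ 0.004268
θ ≈ 89.76°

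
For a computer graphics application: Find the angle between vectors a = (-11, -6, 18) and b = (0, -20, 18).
a·b = 444, |a|² = 481, |b|² = 724
cos θ = 444/√348244 ≈ 0.7524
θ ≈ 41.2°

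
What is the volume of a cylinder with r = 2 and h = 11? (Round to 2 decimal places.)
Volume = pi * r² * h
Volume = pi * 2² * 11
Volume = pi * 4 * 11
Volume = pi * 44
Volume = 138.23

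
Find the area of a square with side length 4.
Area = s²
Area = 4²
Area = 16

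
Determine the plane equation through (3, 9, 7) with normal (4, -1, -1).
d = n·P = (4)(3) + (-1)(9) + (-1)(7) = -4
Plane: 4x - y - z = -4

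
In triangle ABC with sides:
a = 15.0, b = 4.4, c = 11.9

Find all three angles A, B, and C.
By the law of cosines:
cos(A) = (b² + c² - a²)/(2bc) = -0.611440  →  A = 127.7°
cos(B) = (a² + c² - b²)/(2ac) = 0.972689  →  B = 13.42°
cos(C) = (a² + b² - c²)/(2ab) = 0.778409  →  C = 38.88°
Check: A + B + C = 180.0° ✓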